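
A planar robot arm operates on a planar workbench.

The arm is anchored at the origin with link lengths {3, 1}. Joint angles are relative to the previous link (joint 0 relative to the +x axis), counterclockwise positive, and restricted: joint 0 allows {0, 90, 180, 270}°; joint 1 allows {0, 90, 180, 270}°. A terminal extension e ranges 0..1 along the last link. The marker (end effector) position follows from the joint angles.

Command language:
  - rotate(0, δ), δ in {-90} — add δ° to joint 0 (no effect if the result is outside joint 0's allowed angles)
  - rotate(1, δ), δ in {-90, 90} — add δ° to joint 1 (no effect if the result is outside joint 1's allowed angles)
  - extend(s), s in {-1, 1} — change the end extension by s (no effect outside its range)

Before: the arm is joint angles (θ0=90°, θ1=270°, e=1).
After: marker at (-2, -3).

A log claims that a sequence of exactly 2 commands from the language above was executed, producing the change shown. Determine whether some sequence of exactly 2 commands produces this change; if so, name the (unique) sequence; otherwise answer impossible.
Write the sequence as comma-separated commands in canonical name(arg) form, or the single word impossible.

start: joint angles (θ0=90°, θ1=270°, e=1)
t=1 rotate(0, -90) ⇒ joint angles (θ0=0°, θ1=270°, e=1)
t=2 rotate(0, -90) ⇒ joint angles (θ0=270°, θ1=270°, e=1)
all 25 alternatives checked — unique.

rotate(0, -90), rotate(0, -90)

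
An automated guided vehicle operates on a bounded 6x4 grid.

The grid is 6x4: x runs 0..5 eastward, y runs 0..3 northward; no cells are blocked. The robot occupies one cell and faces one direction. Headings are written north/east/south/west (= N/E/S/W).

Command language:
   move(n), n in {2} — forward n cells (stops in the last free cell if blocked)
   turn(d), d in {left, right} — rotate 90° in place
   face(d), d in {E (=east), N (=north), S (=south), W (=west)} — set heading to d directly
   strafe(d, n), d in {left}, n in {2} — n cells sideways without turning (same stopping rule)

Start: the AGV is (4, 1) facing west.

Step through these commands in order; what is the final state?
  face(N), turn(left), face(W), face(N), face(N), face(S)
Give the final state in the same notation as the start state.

(4, 1) facing south

begin: (4, 1) facing west
1. face(N) → (4, 1) facing north
2. turn(left) → (4, 1) facing west
3. face(W) → (4, 1) facing west
4. face(N) → (4, 1) facing north
5. face(N) → (4, 1) facing north
6. face(S) → (4, 1) facing south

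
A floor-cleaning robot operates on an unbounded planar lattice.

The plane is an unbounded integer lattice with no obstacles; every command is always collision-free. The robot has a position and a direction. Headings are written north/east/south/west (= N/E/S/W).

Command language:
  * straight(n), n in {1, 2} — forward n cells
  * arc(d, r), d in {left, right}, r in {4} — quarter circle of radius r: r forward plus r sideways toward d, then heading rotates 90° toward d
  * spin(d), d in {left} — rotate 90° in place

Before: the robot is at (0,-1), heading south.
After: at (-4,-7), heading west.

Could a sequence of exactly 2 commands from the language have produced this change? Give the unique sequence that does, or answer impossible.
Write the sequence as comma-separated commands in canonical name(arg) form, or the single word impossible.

key: running arc(right, 4) before straight(2) would end elsewhere — order is forced
start: at (0,-1), heading south
[1] after straight(2): at (0,-3), heading south
[2] after arc(right, 4): at (-4,-7), heading west
all 25 alternatives checked — unique.

straight(2), arc(right, 4)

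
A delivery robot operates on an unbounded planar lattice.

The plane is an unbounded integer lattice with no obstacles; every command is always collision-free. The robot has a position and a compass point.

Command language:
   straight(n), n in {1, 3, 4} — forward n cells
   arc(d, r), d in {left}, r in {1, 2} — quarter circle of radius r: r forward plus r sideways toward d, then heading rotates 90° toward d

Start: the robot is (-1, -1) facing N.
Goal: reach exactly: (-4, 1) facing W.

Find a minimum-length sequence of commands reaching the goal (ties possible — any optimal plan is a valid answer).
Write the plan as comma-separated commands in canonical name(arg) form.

arc(left, 2), straight(1)

start: (-1, -1) facing N
t=1 arc(left, 2) ⇒ (-3, 1) facing W
t=2 straight(1) ⇒ (-4, 1) facing W
minimal: 2 command(s), checked below 2.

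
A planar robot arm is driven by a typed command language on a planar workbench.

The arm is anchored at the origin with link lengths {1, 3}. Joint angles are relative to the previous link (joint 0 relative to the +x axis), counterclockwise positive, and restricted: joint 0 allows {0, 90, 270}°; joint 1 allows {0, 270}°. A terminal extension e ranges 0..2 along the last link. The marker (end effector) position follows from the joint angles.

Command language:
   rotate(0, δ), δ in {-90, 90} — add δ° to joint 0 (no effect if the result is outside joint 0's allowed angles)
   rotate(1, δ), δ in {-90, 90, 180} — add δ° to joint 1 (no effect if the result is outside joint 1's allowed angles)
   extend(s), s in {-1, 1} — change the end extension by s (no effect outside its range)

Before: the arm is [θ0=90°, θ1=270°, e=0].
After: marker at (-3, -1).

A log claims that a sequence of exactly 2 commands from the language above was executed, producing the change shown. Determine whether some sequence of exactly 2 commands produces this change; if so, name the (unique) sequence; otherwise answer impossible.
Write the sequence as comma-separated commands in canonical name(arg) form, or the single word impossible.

t0: [θ0=90°, θ1=270°, e=0]
1. rotate(0, -90) → [θ0=0°, θ1=270°, e=0]
2. rotate(0, -90) → [θ0=270°, θ1=270°, e=0]
no rival 2-sequence matches.

rotate(0, -90), rotate(0, -90)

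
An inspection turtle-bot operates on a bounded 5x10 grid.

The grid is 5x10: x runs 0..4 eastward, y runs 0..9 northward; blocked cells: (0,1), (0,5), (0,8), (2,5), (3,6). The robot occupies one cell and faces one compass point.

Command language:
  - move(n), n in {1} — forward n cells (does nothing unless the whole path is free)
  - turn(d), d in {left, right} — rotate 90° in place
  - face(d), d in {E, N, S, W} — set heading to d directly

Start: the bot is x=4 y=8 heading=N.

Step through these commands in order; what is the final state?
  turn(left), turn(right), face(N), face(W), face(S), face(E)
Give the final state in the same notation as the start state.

x=4 y=8 heading=E

begin: x=4 y=8 heading=N
[1] after turn(left): x=4 y=8 heading=W
[2] after turn(right): x=4 y=8 heading=N
[3] after face(N): x=4 y=8 heading=N
[4] after face(W): x=4 y=8 heading=W
[5] after face(S): x=4 y=8 heading=S
[6] after face(E): x=4 y=8 heading=E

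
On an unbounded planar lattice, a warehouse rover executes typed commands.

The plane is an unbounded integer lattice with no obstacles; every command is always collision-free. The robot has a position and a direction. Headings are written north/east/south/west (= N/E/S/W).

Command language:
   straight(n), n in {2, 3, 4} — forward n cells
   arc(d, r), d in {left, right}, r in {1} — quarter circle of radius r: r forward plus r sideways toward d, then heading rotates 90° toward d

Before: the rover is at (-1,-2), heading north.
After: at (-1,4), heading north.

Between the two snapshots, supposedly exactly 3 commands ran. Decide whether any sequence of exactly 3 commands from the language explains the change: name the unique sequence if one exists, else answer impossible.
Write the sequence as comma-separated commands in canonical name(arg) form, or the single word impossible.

straight(2), straight(2), straight(2)

key: heading stays N — no command in the sequence turns
initial: at (-1,-2), heading north
1. straight(2) → at (-1,0), heading north
2. straight(2) → at (-1,2), heading north
3. straight(2) → at (-1,4), heading north
all 125 alternatives checked — unique.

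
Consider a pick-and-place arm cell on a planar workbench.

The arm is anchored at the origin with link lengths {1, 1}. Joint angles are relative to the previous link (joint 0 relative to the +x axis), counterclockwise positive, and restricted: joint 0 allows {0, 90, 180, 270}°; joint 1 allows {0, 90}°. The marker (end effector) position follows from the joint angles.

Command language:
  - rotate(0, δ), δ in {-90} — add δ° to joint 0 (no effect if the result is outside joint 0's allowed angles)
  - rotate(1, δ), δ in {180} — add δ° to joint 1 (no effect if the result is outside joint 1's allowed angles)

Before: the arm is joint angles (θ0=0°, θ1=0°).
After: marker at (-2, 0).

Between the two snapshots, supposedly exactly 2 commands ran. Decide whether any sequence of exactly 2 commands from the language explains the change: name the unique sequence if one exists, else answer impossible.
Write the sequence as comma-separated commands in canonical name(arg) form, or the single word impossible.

rotate(0, -90), rotate(0, -90)

from: joint angles (θ0=0°, θ1=0°)
1. rotate(0, -90) → joint angles (θ0=270°, θ1=0°)
2. rotate(0, -90) → joint angles (θ0=180°, θ1=0°)
no rival 2-sequence matches.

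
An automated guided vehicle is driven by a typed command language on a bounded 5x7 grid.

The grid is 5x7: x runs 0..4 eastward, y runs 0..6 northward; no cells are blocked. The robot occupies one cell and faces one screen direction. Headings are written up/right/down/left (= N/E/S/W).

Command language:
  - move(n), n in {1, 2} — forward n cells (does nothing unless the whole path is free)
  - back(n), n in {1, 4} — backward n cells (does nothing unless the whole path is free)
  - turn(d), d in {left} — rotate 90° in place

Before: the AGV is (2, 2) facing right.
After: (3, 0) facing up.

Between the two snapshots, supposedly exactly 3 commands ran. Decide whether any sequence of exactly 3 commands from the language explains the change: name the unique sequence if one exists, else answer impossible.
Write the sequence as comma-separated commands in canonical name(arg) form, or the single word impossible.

impossible

every 3-command combo misses the target.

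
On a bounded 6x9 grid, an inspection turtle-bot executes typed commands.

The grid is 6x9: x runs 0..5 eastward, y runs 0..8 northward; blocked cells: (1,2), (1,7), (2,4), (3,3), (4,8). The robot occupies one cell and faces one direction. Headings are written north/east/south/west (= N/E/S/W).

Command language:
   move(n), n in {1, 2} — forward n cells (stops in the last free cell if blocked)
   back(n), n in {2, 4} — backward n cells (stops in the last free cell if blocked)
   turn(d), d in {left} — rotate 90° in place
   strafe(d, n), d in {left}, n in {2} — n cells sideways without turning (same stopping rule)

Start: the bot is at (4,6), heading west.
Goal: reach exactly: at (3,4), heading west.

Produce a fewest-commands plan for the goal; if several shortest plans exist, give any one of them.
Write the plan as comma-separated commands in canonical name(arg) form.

t0: at (4,6), heading west
t=1 move(1) ⇒ at (3,6), heading west
t=2 strafe(left, 2) ⇒ at (3,4), heading west
no 1-step plan works, so 2 is optimal.

move(1), strafe(left, 2)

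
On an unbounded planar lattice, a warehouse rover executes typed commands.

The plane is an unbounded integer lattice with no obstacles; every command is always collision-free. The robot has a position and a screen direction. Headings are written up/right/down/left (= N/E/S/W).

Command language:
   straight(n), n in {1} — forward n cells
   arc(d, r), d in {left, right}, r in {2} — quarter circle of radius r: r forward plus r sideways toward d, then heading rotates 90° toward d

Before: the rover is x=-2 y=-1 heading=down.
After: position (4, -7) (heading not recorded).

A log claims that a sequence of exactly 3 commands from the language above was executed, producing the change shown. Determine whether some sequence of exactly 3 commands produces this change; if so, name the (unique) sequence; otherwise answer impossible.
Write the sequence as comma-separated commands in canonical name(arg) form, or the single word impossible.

start: x=-2 y=-1 heading=down
[1] after arc(left, 2): x=0 y=-3 heading=right
[2] after arc(right, 2): x=2 y=-5 heading=down
[3] after arc(left, 2): x=4 y=-7 heading=right
no other 3-command option fits: unique.

arc(left, 2), arc(right, 2), arc(left, 2)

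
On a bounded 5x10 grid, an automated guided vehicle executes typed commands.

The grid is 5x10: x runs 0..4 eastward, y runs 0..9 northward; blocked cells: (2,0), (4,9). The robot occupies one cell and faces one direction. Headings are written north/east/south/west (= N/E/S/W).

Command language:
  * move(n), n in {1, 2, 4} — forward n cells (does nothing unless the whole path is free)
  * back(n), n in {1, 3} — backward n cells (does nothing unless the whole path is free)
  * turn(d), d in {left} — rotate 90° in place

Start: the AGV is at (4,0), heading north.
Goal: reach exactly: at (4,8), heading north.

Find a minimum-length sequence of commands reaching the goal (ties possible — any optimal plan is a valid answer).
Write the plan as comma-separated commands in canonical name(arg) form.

initial: at (4,0), heading north
1. move(4) → at (4,4), heading north
2. move(4) → at (4,8), heading north
shorter routes all fall short; 2 is best.

move(4), move(4)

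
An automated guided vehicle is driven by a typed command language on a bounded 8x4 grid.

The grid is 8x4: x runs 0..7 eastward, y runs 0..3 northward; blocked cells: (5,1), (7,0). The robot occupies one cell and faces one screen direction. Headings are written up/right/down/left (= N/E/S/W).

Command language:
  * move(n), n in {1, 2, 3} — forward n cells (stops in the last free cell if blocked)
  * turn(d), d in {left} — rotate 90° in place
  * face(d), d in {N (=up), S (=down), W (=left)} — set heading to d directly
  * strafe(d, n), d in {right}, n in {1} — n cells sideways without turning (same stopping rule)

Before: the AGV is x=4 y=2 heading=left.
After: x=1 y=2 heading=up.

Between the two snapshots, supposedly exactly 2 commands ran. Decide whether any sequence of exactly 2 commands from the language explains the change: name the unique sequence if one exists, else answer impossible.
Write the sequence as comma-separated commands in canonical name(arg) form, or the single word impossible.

move(3), face(N)

key: running face(N) before move(3) would end elsewhere — order is forced
t0: x=4 y=2 heading=left
step 1 (move(3)): x=1 y=2 heading=left
step 2 (face(N)): x=1 y=2 heading=up
no rival 2-sequence matches.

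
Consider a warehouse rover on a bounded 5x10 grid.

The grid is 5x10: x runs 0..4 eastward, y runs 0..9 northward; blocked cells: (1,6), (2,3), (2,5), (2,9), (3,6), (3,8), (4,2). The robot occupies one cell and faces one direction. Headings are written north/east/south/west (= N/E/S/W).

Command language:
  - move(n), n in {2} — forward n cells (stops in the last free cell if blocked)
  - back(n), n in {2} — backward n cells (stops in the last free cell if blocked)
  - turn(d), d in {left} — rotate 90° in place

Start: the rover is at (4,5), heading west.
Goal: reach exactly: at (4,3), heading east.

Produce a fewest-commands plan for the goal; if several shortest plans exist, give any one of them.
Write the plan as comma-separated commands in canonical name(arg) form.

start: at (4,5), heading west
t=1 turn(left) ⇒ at (4,5), heading south
t=2 move(2) ⇒ at (4,3), heading south
t=3 turn(left) ⇒ at (4,3), heading east
no 2-step plan works, so 3 is optimal.

turn(left), move(2), turn(left)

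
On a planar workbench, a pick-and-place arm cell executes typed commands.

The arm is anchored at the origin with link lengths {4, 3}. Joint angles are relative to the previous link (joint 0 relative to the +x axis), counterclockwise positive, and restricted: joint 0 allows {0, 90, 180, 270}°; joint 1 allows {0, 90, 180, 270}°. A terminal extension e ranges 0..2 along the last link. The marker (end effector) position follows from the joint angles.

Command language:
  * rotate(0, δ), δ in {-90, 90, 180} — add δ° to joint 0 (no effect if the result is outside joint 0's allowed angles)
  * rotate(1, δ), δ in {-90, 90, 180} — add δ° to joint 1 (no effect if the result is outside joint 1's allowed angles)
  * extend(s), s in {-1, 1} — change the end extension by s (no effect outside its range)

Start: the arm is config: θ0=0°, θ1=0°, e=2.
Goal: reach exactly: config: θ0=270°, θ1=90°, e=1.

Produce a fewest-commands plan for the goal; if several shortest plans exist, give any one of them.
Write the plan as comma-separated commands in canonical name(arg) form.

start: config: θ0=0°, θ1=0°, e=2
t=1 extend(-1) ⇒ config: θ0=0°, θ1=0°, e=1
t=2 rotate(1, 90) ⇒ config: θ0=0°, θ1=90°, e=1
t=3 rotate(0, -90) ⇒ config: θ0=270°, θ1=90°, e=1
minimal: 3 command(s), checked below 3.

extend(-1), rotate(1, 90), rotate(0, -90)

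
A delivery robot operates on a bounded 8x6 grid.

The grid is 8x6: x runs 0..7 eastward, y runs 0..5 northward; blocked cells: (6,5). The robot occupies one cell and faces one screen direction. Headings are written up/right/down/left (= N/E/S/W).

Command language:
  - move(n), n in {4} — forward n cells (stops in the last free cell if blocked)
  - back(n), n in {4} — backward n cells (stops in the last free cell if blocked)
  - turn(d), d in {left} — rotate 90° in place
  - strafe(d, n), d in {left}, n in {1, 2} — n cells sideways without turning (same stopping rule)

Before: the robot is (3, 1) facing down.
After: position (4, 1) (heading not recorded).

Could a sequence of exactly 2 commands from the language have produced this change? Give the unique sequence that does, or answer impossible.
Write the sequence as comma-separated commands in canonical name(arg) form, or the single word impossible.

key: running turn(left) before strafe(left, 1) would end elsewhere — order is forced
from: (3, 1) facing down
[1] after strafe(left, 1): (4, 1) facing down
[2] after turn(left): (4, 1) facing right
no rival 2-sequence matches.

strafe(left, 1), turn(left)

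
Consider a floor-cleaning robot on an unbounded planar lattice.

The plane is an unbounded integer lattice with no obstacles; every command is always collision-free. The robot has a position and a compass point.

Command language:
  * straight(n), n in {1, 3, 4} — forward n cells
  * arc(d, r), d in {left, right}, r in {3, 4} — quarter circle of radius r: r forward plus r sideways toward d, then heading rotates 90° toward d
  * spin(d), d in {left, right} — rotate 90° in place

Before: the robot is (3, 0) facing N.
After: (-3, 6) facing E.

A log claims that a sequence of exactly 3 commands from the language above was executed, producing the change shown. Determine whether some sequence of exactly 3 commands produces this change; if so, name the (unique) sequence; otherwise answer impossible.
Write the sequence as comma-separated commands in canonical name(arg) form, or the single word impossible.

arc(left, 3), arc(right, 3), spin(right)

key: position moved to (-3,6) AND the heading swung to E — translation plus rotation needed
begin: (3, 0) facing N
t=1 arc(left, 3) ⇒ (0, 3) facing W
t=2 arc(right, 3) ⇒ (-3, 6) facing N
t=3 spin(right) ⇒ (-3, 6) facing E
uniquely the one of 729 3-step routes that fits.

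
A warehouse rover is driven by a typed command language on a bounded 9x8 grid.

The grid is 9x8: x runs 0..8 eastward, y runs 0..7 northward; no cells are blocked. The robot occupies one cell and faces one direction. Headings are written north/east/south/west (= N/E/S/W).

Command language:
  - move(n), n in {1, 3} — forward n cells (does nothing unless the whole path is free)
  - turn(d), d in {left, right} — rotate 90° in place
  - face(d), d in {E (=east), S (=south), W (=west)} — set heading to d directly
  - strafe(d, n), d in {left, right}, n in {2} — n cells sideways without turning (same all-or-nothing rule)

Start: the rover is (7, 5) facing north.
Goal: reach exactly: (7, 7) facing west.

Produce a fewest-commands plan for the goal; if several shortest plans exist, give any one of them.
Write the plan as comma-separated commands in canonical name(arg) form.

face(W), strafe(right, 2)

from: (7, 5) facing north
[1] after face(W): (7, 5) facing west
[2] after strafe(right, 2): (7, 7) facing west
shorter routes all fall short; 2 is best.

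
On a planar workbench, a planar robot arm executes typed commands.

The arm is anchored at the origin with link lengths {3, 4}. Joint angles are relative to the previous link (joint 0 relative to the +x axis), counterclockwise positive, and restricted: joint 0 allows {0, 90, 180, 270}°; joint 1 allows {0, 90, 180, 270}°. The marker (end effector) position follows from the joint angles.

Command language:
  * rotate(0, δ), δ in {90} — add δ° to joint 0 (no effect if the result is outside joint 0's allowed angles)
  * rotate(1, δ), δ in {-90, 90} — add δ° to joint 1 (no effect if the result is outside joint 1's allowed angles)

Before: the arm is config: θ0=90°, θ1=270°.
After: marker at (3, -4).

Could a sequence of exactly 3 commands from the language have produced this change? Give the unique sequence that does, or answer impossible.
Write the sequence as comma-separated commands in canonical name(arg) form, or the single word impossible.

rotate(0, 90), rotate(0, 90), rotate(0, 90)

from: config: θ0=90°, θ1=270°
t=1 rotate(0, 90) ⇒ config: θ0=180°, θ1=270°
t=2 rotate(0, 90) ⇒ config: θ0=270°, θ1=270°
t=3 rotate(0, 90) ⇒ config: θ0=0°, θ1=270°
uniquely the one of 27 3-step routes that fits.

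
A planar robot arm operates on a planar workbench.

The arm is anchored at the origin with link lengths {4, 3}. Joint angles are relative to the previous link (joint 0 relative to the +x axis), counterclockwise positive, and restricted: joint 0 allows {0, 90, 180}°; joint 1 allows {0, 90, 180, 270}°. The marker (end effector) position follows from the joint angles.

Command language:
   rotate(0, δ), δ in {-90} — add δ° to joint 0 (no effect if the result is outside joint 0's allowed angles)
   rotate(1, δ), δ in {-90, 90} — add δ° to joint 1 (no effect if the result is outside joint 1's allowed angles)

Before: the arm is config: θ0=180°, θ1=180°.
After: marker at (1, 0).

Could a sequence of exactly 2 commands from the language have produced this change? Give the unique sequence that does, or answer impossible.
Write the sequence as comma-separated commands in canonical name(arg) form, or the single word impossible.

rotate(0, -90), rotate(0, -90)

begin: config: θ0=180°, θ1=180°
1. rotate(0, -90) → config: θ0=90°, θ1=180°
2. rotate(0, -90) → config: θ0=0°, θ1=180°
no rival 2-sequence matches.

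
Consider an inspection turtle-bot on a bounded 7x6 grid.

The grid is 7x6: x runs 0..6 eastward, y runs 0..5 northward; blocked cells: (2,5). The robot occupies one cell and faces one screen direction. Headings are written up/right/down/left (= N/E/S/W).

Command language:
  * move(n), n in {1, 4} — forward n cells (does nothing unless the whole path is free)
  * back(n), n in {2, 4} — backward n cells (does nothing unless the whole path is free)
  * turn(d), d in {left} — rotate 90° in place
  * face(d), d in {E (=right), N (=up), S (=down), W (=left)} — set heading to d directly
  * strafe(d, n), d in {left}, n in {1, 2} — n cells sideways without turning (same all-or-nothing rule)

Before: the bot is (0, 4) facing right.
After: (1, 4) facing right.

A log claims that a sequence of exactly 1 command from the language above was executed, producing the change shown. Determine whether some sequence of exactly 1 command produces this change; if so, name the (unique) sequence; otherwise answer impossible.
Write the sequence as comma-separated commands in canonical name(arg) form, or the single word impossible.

key: still facing E — the one step turns nothing
start: (0, 4) facing right
step 1 (move(1)): (1, 4) facing right
no rival 1-sequence matches.

move(1)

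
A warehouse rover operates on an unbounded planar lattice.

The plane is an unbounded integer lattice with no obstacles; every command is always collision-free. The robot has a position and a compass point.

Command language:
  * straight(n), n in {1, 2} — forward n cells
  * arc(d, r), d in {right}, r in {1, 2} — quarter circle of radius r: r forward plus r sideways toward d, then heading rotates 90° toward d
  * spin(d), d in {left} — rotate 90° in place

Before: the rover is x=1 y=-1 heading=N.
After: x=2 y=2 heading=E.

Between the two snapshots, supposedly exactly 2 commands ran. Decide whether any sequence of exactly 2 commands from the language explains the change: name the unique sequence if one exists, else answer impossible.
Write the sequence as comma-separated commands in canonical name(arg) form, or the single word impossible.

straight(2), arc(right, 1)

key: position moved to (2,2) AND the heading swung to E — translation plus rotation needed
initial: x=1 y=-1 heading=N
1. straight(2) → x=1 y=1 heading=N
2. arc(right, 1) → x=2 y=2 heading=E
no other 2-command option fits: unique.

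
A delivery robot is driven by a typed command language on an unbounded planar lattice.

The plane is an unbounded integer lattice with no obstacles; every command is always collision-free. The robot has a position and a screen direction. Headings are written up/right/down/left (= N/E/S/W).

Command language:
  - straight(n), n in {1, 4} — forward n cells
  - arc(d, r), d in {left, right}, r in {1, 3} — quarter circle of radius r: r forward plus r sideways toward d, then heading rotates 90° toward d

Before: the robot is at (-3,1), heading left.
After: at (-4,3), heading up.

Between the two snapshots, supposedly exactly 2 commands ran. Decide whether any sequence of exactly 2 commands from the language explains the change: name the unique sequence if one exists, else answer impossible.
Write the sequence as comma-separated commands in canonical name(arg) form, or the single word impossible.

arc(right, 1), straight(1)

key: order matters: swapping arc(right, 1) and straight(1) lands elsewhere
begin: at (-3,1), heading left
1. arc(right, 1) → at (-4,2), heading up
2. straight(1) → at (-4,3), heading up
no rival 2-sequence matches.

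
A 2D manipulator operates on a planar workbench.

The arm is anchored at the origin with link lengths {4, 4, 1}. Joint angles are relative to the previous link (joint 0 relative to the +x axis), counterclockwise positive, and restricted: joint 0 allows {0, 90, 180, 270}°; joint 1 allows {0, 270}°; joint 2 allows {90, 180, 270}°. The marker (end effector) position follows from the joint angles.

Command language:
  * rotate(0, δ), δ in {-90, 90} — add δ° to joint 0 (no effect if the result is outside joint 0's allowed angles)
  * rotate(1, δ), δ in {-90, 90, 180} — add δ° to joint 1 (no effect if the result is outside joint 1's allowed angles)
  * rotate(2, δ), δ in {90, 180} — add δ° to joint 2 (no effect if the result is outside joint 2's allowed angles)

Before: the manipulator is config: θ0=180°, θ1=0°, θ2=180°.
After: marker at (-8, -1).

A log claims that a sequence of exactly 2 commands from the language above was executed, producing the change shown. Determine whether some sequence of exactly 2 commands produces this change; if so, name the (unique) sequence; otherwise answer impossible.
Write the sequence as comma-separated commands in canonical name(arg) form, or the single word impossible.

key: order matters: swapping rotate(2, 90) and rotate(2, 180) lands elsewhere
start: config: θ0=180°, θ1=0°, θ2=180°
t=1 rotate(2, 90) ⇒ config: θ0=180°, θ1=0°, θ2=270°
t=2 rotate(2, 180) ⇒ config: θ0=180°, θ1=0°, θ2=90°
no rival 2-sequence matches.

rotate(2, 90), rotate(2, 180)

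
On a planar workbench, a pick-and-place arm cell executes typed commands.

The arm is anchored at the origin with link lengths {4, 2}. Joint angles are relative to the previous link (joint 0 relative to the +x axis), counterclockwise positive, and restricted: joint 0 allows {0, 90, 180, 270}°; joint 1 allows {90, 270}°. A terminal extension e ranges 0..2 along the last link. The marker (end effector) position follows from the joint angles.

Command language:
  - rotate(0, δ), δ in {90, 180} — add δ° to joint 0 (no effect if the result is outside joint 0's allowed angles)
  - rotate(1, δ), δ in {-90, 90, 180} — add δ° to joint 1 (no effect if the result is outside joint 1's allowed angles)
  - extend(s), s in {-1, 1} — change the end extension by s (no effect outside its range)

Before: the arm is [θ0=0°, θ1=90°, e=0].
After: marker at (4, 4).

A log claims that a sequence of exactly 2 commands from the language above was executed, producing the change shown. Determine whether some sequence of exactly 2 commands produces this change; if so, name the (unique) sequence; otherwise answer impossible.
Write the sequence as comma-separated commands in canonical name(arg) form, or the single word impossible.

start: [θ0=0°, θ1=90°, e=0]
[1] after extend(1): [θ0=0°, θ1=90°, e=1]
[2] after extend(1): [θ0=0°, θ1=90°, e=2]
no other 2-command option fits: unique.

extend(1), extend(1)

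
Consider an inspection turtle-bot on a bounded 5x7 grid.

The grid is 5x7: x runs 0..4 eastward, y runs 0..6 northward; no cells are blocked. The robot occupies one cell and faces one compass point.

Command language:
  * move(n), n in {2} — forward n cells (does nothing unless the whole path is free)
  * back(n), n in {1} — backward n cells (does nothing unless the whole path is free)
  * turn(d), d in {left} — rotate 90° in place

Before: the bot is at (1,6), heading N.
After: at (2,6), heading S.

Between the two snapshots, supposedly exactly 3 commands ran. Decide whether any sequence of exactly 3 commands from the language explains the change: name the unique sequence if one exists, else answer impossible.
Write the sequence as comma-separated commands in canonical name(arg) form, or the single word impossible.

key: cell and facing (now S) both changed — the 3 commands mix motion and turning
t0: at (1,6), heading N
1. turn(left) → at (1,6), heading W
2. back(1) → at (2,6), heading W
3. turn(left) → at (2,6), heading S
uniquely the one of 27 3-step routes that fits.

turn(left), back(1), turn(left)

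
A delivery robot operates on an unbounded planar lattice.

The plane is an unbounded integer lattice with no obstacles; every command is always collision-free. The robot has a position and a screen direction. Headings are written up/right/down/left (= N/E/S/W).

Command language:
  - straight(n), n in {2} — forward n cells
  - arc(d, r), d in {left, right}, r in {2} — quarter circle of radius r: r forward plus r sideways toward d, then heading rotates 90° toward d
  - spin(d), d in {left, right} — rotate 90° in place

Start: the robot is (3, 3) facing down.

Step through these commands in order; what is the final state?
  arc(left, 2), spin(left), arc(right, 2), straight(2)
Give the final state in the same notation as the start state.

start: (3, 3) facing down
1. arc(left, 2) → (5, 1) facing right
2. spin(left) → (5, 1) facing up
3. arc(right, 2) → (7, 3) facing right
4. straight(2) → (9, 3) facing right

(9, 3) facing right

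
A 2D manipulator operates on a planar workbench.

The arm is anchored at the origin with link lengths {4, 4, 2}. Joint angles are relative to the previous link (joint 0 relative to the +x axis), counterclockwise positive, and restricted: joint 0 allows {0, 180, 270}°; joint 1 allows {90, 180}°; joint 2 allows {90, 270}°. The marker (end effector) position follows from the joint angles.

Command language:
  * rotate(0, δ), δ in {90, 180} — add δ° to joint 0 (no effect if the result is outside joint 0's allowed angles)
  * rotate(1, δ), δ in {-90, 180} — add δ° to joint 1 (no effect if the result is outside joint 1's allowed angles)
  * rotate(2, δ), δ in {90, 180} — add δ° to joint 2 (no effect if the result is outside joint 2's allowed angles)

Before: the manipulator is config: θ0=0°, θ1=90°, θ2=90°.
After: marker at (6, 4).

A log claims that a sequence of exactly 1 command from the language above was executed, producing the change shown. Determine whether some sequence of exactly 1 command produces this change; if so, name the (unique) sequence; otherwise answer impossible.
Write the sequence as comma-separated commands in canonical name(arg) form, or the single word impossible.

rotate(2, 180)

start: config: θ0=0°, θ1=90°, θ2=90°
t=1 rotate(2, 180) ⇒ config: θ0=0°, θ1=90°, θ2=270°
all 6 alternatives checked — unique.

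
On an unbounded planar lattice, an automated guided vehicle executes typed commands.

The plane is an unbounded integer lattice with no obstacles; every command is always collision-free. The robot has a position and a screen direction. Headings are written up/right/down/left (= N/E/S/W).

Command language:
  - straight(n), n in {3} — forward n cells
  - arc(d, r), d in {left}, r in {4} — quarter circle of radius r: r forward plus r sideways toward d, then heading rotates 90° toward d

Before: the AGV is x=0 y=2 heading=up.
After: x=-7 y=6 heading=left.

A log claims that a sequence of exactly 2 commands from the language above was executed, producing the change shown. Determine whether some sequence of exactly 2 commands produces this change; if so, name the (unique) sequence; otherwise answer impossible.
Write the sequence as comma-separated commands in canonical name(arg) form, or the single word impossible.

arc(left, 4), straight(3)

key: cell and facing (now W) both changed — the 2 commands mix motion and turning
from: x=0 y=2 heading=up
t=1 arc(left, 4) ⇒ x=-4 y=6 heading=left
t=2 straight(3) ⇒ x=-7 y=6 heading=left
all 4 alternatives checked — unique.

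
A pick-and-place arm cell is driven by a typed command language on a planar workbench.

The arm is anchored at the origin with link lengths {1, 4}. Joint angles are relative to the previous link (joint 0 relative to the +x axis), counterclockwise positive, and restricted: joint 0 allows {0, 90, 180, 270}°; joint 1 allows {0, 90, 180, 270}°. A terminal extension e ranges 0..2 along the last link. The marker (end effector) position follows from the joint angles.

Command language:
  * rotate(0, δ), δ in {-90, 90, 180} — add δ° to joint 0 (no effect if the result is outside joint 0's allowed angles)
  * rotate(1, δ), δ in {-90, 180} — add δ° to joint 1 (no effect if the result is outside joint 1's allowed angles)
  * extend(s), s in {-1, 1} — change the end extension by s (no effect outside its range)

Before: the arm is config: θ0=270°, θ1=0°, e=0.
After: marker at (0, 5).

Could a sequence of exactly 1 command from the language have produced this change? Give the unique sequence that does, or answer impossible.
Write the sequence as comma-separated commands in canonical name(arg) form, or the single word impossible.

rotate(0, 180)

from: config: θ0=270°, θ1=0°, e=0
[1] after rotate(0, 180): config: θ0=90°, θ1=0°, e=0
all 7 alternatives checked — unique.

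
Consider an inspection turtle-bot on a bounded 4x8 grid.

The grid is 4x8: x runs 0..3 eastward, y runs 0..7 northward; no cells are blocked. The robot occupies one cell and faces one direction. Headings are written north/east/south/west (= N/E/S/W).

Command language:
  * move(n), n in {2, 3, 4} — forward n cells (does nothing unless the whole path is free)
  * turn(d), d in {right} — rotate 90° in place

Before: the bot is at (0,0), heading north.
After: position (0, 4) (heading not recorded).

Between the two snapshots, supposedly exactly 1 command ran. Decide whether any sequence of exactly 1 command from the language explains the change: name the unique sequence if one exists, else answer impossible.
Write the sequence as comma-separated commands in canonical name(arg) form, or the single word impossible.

move(4)

t0: at (0,0), heading north
t=1 move(4) ⇒ at (0,4), heading north
no rival 1-sequence matches.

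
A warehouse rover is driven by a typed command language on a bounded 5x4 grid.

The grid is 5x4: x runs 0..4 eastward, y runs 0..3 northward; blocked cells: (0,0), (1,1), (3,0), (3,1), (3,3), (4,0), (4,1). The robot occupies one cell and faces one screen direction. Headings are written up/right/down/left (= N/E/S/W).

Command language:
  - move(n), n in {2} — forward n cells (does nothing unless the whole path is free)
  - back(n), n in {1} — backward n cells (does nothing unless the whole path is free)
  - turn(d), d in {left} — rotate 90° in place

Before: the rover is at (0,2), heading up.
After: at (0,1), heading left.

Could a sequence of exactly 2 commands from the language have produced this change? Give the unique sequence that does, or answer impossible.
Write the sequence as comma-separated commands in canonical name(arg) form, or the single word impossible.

key: position moved to (0,1) AND the heading swung to W — translation plus rotation needed
start: at (0,2), heading up
t=1 back(1) ⇒ at (0,1), heading up
t=2 turn(left) ⇒ at (0,1), heading left
all 9 alternatives checked — unique.

back(1), turn(left)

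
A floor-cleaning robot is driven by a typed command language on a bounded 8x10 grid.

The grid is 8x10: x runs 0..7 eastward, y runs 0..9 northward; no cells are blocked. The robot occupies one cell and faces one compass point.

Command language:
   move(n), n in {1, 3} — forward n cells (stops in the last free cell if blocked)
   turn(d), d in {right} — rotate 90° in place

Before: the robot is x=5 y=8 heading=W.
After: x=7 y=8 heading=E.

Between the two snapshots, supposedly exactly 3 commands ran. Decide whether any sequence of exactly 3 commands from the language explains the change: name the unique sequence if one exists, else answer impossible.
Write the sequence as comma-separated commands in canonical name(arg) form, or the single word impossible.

key: running move(3) before turn(right) would end elsewhere — order is forced
begin: x=5 y=8 heading=W
step 1 (turn(right)): x=5 y=8 heading=N
step 2 (turn(right)): x=5 y=8 heading=E
step 3 (move(3)): x=7 y=8 heading=E
no rival 3-sequence matches.

turn(right), turn(right), move(3)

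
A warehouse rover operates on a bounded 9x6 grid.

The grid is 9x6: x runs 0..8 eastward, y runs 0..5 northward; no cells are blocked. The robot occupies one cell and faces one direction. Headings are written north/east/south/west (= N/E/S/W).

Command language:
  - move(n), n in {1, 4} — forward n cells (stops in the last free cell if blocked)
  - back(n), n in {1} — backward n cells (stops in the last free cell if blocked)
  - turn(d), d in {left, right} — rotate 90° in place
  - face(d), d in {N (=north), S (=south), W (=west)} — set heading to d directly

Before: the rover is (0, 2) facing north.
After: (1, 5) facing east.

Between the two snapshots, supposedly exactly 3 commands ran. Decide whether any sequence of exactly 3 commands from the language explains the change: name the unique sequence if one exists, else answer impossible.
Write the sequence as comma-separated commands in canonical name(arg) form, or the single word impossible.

move(4), turn(right), move(1)

key: move(4) runs into the grid edge before its full distance
from: (0, 2) facing north
1. move(4) → (0, 5) facing north
2. turn(right) → (0, 5) facing east
3. move(1) → (1, 5) facing east
no other 3-command option fits: unique.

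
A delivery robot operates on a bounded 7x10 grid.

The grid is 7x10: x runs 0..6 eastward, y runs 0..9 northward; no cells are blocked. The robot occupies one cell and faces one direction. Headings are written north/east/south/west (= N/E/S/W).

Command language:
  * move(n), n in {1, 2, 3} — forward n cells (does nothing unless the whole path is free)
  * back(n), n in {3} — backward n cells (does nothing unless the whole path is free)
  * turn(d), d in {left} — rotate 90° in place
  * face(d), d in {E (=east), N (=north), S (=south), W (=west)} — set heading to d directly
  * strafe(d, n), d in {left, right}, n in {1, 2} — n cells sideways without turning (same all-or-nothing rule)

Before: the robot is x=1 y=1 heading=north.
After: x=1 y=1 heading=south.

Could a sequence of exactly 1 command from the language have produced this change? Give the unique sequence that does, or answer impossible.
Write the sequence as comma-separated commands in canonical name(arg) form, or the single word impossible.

face(S)

key: (1,1) unchanged — the single command moves nothing
begin: x=1 y=1 heading=north
step 1 (face(S)): x=1 y=1 heading=south
no other 1-command option fits: unique.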